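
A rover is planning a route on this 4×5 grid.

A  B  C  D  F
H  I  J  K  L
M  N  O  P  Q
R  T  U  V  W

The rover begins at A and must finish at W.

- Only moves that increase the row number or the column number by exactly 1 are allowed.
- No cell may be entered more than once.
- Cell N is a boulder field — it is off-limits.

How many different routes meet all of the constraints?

A right/down-only route from A to W makes exactly 3 down-moves and 4 right-moves in some order.
With no other constraints that would be C(7,3) = 35 routes.
Subtract routes through each blocked cell (inclusion–exclusion for overlaps): − through N: 12 → 23.
That gives 23 routes.

23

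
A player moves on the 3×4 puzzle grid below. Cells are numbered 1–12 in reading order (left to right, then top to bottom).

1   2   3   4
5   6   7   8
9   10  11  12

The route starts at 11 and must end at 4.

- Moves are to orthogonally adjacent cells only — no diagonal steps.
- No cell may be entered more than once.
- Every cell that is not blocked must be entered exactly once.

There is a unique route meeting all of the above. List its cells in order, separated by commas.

Need to visit all 12 open cells exactly once, starting at 11 and ending at 4.
Cell 9 has only two open neighbours (5 and 10), so the path must pass straight through it: one of those is the cell it's entered from and the other is where it exits.
Route from 11: right to 12, up to 8, 2× left (reaching 6), down to 10, left to 9, 2× up (reaching 1), 3× right (reaching 4) — 11 moves in all.
Check: all 12 open cells covered.

11, 12, 8, 7, 6, 10, 9, 5, 1, 2, 3, 4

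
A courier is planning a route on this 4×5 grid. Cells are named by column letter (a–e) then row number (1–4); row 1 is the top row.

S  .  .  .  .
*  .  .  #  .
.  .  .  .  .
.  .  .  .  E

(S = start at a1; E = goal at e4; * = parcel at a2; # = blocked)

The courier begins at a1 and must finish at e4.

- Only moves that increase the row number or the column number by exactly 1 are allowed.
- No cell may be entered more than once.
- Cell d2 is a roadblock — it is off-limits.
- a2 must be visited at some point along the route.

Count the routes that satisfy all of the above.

12

A right/down-only route from a1 to e4 makes exactly 3 down-moves and 4 right-moves in some order.
With no other constraints that would be C(7,3) = 35 routes.
Split at a2 and multiply the segment counts (each segment already excludes blocked cells): a1→a2: 1; a2→e4: 12; product = 12.
That gives 12 routes.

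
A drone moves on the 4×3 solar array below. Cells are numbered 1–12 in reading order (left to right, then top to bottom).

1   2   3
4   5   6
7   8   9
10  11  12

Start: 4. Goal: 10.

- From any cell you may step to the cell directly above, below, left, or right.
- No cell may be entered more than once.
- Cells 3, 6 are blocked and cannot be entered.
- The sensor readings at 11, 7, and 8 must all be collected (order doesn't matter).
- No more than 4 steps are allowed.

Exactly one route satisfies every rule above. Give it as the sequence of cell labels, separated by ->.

The 4-move cap with required stops at 11, 7, 8 leaves no slack for detours.
Route from 4: down 1 to 7, right 1 to 8, down 1 to 11, left 1 to 10 — 4 moves in all.
Check: all required cells visited; 4 ≤ 4 moves.

4 -> 7 -> 8 -> 11 -> 10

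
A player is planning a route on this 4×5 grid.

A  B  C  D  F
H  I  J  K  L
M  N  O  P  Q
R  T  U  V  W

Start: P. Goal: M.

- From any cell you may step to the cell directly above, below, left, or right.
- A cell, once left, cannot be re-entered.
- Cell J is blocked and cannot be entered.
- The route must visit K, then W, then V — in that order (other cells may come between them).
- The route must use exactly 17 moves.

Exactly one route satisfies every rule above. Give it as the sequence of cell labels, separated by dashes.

P - O - N - I - H - A - B - C - D - K - L - Q - W - V - U - T - R - M

The waypoints must appear in the order K, W, V, with no cell reused.
Route from P: 2× left (reaching N), up to I, left to H, up to A, 3× right (reaching D), down to K, right to L, 2× down (reaching W), 4× left (reaching R), up to M — 17 moves in all.
Check: order respected (K at step 9, W at step 12, V at step 13); 17 moves as required.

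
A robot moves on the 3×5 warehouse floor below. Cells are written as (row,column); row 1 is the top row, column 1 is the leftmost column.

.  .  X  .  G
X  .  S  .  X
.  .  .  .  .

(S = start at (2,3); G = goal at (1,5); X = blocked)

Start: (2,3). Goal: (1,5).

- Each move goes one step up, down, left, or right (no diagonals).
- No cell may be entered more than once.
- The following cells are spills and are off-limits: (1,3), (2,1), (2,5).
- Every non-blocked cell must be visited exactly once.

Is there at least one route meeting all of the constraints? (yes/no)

no

Cell (1,1) has only one open neighbour but is neither the start nor the goal, so a Hamiltonian route would have to both enter and leave it through the same neighbour — impossible without revisiting.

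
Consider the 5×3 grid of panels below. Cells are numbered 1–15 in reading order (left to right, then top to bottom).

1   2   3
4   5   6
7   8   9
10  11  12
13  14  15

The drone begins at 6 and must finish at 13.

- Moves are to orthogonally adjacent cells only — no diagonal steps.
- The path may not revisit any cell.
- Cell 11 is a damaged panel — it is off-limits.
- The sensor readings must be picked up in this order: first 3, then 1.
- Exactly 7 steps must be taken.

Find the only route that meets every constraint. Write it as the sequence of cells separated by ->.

6 -> 3 -> 2 -> 1 -> 4 -> 7 -> 10 -> 13

The waypoints must appear in the order 3, 1, with no cell reused.
Route from 6: up 1 to 3, left 2 to 1, down 4 to 13 — 7 moves in all.
Check: order respected (3 at step 1, 1 at step 3); 7 moves as required.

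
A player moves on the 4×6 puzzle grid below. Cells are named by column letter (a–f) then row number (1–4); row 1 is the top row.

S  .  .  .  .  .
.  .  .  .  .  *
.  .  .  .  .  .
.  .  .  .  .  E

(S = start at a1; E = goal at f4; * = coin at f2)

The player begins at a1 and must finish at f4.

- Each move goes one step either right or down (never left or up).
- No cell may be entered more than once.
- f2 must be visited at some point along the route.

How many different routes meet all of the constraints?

A right/down-only route from a1 to f4 makes exactly 3 down-moves and 5 right-moves in some order.
With no other constraints that would be C(8,3) = 56 routes.
Split at f2 and multiply the segment counts: a1→f2: 6; f2→f4: 1; product = 6.
That gives 6 routes.

6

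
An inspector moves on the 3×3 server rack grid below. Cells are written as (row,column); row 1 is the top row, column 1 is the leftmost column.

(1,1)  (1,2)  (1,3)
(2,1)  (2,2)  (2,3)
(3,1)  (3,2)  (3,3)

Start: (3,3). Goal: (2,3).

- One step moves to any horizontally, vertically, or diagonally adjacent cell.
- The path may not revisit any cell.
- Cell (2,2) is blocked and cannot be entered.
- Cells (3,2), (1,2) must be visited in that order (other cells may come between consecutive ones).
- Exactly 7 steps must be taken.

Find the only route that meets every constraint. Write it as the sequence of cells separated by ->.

The waypoints must appear in the order (3,2), (1,2), with no cell reused.
Route from (3,3): left 2 to (3,1), up 2 to (1,1), right 2 to (1,3), down 1 to (2,3) — 7 moves in all.
Check: order respected ((3,2) at step 1, (1,2) at step 5); 7 moves as required.

(3,3) -> (3,2) -> (3,1) -> (2,1) -> (1,1) -> (1,2) -> (1,3) -> (2,3)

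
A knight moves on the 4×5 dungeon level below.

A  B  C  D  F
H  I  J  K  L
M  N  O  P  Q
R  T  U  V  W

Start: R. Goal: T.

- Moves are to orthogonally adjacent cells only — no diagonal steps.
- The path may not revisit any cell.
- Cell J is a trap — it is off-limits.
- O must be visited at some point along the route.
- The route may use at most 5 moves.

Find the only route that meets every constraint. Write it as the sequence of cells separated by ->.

R -> M -> N -> O -> U -> T

The 5-move cap with required stops at O leaves no slack for detours.
Route from R: up 1 to M, right 2 to O, down 1 to U, left 1 to T — 5 moves in all.
Check: all required cells visited; 5 ≤ 5 moves.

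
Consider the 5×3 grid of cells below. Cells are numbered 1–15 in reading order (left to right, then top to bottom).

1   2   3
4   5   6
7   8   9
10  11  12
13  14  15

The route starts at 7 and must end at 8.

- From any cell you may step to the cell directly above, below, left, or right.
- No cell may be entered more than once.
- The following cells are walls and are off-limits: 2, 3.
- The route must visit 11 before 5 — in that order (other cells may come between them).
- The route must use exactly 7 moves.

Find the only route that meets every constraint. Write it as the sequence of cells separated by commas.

7, 10, 11, 12, 9, 6, 5, 8

The waypoints must appear in the order 11, 5, with no cell reused.
Route from 7: down 1 to 10, right 2 to 12, up 2 to 6, left 1 to 5, down 1 to 8 — 7 moves in all.
Check: order respected (11 at step 2, 5 at step 6); 7 moves as required.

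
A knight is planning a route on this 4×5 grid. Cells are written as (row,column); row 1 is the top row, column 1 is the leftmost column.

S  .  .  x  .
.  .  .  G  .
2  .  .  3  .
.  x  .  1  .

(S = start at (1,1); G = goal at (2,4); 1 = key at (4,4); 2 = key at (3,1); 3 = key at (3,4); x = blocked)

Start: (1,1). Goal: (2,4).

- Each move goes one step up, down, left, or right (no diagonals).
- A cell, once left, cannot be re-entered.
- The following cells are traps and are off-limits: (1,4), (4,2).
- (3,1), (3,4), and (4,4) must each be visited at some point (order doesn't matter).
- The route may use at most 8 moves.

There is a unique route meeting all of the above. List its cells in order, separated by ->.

The 8-move cap with required stops at (3,1), (3,4), (4,4) leaves no slack for detours.
Route from (1,1): 2× down (reaching (3,1)), 2× right (reaching (3,3)), down to (4,3), right to (4,4), 2× up (reaching (2,4)) — 8 moves in all.
Check: all required cells visited; 8 ≤ 8 moves.

(1,1) -> (2,1) -> (3,1) -> (3,2) -> (3,3) -> (4,3) -> (4,4) -> (3,4) -> (2,4)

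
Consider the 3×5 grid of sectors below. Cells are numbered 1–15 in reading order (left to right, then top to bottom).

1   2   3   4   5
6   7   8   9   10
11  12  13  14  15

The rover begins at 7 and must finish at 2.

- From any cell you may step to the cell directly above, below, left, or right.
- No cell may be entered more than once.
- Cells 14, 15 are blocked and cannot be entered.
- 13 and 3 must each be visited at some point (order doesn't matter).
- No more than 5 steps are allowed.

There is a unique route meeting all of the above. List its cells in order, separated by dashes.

The budget equals the shortest possible length, so every move has to be on a shortest route through the required cells.
Route from 7: down to 12, right to 13, 2× up (reaching 3), left to 2 — 5 moves in all.
Check: all required cells visited; 5 ≤ 5 moves.

7 - 12 - 13 - 8 - 3 - 2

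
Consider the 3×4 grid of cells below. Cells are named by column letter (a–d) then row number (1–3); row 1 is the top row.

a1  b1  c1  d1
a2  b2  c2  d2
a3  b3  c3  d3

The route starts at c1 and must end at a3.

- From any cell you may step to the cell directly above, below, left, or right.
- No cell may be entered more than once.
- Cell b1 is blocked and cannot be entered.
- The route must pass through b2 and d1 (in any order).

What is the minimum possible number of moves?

Any route passes through b2 and d1 in some order between c1 and a3. Summing Manhattan distances along each leg and taking the cheapest ordering (c1 → d1 → b2 → a3) gives a lower bound of 1 + 3 + 2 = 6 moves.
A route of 6 moves achieves this: c1 → d1 → d2 → c2 → b2 → b3 → a3.
Since 6 matches the lower bound, it is optimal.

6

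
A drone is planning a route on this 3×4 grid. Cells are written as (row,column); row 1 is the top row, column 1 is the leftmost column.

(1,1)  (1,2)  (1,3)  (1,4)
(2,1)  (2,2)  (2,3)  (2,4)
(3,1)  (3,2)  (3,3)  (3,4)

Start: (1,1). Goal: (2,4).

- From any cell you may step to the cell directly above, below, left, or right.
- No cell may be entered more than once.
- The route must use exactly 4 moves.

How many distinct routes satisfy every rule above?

4

Need simple routes of exactly 4 moves from (1,1) to (2,4) (Manhattan distance 4, so 0 moves are spent on a detour and 0 undoing it).
Enumerating: (1,1) (2,1) (2,2) (2,3) (2,4) | (1,1) (1,2) (2,2) (2,3) (2,4) | (1,1) (1,2) (1,3) (2,3) (2,4) | (1,1) (1,2) (1,3) (1,4) (2,4).
That gives 4 routes.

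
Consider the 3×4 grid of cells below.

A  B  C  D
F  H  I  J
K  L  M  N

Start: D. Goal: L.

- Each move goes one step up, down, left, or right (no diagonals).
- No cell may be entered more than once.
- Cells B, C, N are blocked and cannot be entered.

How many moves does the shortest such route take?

The Manhattan distance from D to L is |1−3| + |4−2| = 4, so at least 4 moves are needed.
A route of 4 moves achieves this: D → J → I → M → L.
Since 4 matches the lower bound, it is optimal.

4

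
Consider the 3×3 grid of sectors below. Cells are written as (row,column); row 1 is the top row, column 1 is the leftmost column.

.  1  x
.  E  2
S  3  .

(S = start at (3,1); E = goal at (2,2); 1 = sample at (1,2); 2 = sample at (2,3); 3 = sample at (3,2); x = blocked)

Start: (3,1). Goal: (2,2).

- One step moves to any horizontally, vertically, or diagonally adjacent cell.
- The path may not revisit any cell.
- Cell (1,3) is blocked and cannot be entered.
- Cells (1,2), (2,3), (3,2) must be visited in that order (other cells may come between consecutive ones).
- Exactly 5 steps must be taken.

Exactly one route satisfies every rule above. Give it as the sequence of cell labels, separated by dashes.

The waypoints must appear in the order (1,2), (2,3), (3,2), with no cell reused.
Route from (3,1): up 1 to (2,1), up-right 1 to (1,2), down-right 1 to (2,3), down-left 1 to (3,2), up 1 to (2,2) — 5 moves in all.
Check: order respected (1 at step 2, 2 at step 3, 3 at step 4); 5 moves as required.

(3,1) - (2,1) - (1,2) - (2,3) - (3,2) - (2,2)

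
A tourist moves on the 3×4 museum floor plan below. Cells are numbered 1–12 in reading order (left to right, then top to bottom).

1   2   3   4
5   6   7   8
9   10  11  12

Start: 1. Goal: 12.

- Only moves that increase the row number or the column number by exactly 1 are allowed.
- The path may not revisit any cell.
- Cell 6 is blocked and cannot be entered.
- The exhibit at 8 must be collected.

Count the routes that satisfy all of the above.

2

A right/down-only route from 1 to 12 makes exactly 2 down-moves and 3 right-moves in some order.
With no other constraints that would be C(5,2) = 10 routes.
Split at 8 and multiply the segment counts (each segment already excludes blocked cells): 1→8: 2; 8→12: 1; product = 2.
That gives 2 routes.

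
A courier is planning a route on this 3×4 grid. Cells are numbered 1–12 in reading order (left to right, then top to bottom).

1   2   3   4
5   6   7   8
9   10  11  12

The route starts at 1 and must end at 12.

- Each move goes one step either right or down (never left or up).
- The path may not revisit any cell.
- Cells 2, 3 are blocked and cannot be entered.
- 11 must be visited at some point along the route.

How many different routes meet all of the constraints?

3

A right/down-only route from 1 to 12 makes exactly 2 down-moves and 3 right-moves in some order.
With no other constraints that would be C(5,2) = 10 routes.
Split at 11 and multiply the segment counts (each segment already excludes blocked cells): 1→11: 3; 11→12: 1; product = 3.
That gives 3 routes.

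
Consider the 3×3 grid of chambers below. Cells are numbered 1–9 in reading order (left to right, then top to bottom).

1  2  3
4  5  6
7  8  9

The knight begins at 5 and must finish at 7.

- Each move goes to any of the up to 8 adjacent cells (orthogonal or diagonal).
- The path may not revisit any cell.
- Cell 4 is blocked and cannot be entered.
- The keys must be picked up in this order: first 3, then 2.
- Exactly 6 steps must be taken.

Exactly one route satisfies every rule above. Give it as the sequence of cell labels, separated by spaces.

The waypoints must appear in the order 3, 2, with no cell reused.
Route from 5: up-right to 3, left to 2, down-right to 6, down to 9, 2× left (reaching 7) — 6 moves in all.
Check: order respected (3 at step 1, 2 at step 2); 6 moves as required.

5 3 2 6 9 8 7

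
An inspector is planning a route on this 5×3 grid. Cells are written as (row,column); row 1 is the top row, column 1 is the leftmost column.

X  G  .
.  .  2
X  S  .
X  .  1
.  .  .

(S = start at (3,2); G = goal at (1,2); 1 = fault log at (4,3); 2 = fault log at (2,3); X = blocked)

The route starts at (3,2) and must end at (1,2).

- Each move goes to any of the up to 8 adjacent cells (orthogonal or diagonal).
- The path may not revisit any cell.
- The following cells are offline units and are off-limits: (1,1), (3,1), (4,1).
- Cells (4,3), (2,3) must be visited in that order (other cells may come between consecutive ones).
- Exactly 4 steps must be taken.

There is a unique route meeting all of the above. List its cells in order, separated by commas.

(3,2), (4,3), (3,3), (2,3), (1,2)

The waypoints must appear in the order (4,3), (2,3), with no cell reused.
Route from (3,2): down-right 1 to (4,3), up 2 to (2,3), up-left 1 to (1,2) — 4 moves in all.
Check: order respected (1 at step 1, 2 at step 3); 4 moves as required.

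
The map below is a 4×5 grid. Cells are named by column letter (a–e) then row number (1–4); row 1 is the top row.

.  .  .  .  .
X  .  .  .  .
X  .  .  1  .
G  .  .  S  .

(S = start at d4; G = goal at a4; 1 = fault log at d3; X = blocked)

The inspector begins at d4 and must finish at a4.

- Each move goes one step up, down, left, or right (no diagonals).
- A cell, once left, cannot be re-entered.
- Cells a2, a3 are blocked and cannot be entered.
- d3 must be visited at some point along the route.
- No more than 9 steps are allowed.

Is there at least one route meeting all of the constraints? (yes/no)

yes

One route that works: d4 → d3 → c3 → c4 → b4 → a4.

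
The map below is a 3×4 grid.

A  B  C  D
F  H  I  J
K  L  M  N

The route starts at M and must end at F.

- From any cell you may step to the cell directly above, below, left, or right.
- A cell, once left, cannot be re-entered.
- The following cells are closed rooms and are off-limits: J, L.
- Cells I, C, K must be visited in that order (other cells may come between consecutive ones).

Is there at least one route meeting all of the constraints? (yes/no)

K must be visited but has only one open neighbour (F), and it is neither the start nor the goal — the route would have to enter and leave through F, re-entering it.

no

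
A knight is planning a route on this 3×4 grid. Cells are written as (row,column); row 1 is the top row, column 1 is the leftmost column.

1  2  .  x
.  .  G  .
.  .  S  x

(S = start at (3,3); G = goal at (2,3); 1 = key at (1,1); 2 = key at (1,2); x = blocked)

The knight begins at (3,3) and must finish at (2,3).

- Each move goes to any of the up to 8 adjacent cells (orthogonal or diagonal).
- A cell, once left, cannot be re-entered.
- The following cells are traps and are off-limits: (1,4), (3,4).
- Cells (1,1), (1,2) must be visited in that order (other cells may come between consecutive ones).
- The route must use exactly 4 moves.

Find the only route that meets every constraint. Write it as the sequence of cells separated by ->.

(3,3) -> (2,2) -> (1,1) -> (1,2) -> (2,3)

The waypoints must appear in the order (1,1), (1,2), with no cell reused.
Route from (3,3): 2× up-left (reaching (1,1)), right to (1,2), down-right to (2,3) — 4 moves in all.
Check: order respected (1 at step 2, 2 at step 3); 4 moves as required.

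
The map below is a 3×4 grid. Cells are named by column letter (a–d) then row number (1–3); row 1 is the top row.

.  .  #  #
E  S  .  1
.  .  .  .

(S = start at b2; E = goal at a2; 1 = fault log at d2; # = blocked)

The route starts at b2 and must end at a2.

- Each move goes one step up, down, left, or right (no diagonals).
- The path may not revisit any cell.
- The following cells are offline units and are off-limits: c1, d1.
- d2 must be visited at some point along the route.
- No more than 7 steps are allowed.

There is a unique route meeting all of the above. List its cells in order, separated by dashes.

The budget equals the shortest possible length, so every move has to be on a shortest route through the required cells.
Route from b2: 2× right (reaching d2), down to d3, 3× left (reaching a3), up to a2 — 7 moves in all.
Check: all required cells visited; 7 ≤ 7 moves.

b2 - c2 - d2 - d3 - c3 - b3 - a3 - a2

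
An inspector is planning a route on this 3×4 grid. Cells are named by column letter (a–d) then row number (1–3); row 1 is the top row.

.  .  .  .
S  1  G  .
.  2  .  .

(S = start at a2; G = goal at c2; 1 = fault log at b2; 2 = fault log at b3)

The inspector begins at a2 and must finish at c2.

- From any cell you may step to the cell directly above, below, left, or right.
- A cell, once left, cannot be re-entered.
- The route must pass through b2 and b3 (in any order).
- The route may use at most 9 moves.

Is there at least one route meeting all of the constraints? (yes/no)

One route that works: a2 → a3 → b3 → b2 → c2.

yes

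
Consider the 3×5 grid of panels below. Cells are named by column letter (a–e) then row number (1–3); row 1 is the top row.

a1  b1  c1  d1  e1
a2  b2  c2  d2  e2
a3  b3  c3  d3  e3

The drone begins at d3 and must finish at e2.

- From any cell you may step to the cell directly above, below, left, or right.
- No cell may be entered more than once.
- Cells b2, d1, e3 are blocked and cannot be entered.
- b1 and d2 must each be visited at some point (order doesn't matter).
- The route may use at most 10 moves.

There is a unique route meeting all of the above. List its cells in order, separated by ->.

d3 -> c3 -> b3 -> a3 -> a2 -> a1 -> b1 -> c1 -> c2 -> d2 -> e2

The budget equals the shortest possible length, so every move has to be on a shortest route through the required cells.
Route from d3: left 3 to a3, up 2 to a1, right 2 to c1, down 1 to c2, right 2 to e2 — 10 moves in all.
Check: all required cells visited; 10 ≤ 10 moves.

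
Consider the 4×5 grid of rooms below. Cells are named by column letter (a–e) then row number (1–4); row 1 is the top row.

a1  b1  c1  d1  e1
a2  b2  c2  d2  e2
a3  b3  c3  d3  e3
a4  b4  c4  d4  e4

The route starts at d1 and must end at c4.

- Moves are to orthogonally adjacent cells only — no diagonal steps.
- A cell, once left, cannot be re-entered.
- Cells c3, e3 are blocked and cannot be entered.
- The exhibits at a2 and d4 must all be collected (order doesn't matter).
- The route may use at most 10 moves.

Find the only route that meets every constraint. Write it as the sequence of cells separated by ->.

d1 -> c1 -> b1 -> a1 -> a2 -> b2 -> c2 -> d2 -> d3 -> d4 -> c4

The 10-move cap with required stops at a2, d4 leaves no slack for detours.
Route from d1: left 3 to a1, down 1 to a2, right 3 to d2, down 2 to d4, left 1 to c4 — 10 moves in all.
Check: all required cells visited; 10 ≤ 10 moves.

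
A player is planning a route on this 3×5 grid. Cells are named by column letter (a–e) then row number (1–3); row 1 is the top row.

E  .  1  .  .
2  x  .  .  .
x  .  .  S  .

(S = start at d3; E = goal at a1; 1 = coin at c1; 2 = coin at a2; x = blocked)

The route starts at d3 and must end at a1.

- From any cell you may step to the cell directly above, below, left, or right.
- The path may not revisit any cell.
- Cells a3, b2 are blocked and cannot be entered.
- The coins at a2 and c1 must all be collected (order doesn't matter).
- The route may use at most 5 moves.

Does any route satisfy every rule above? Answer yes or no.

a2 must be visited but has only one open neighbour (a1), and it is neither the start nor the goal — the route would have to enter and leave through a1, re-entering it.

no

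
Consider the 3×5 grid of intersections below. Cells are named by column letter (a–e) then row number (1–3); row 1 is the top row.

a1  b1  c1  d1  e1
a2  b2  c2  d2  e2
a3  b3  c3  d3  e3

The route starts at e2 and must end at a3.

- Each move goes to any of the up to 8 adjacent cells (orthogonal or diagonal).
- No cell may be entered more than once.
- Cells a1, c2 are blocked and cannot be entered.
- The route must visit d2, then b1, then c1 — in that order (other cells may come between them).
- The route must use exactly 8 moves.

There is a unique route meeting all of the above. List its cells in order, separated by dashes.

The waypoints must appear in the order d2, b1, c1, with no cell reused.
Route from e2: left to d2, down-left to c3, left to b3, up-left to a2, up-right to b1, right to c1, 2× down-left (reaching a3) — 8 moves in all.
Check: order respected (d2 at step 1, b1 at step 5, c1 at step 6); 8 moves as required.

e2 - d2 - c3 - b3 - a2 - b1 - c1 - b2 - a3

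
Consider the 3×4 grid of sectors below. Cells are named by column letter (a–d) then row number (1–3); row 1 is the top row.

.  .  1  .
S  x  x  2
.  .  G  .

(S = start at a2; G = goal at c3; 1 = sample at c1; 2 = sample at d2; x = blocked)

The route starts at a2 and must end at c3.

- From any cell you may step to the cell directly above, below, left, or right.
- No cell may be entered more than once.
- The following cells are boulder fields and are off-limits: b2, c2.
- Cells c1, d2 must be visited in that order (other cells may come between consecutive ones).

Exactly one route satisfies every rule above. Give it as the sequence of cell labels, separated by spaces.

The waypoints must appear in the order c1, d2, with no cell reused.
Route from a2: up 1 to a1, right 3 to d1, down 2 to d3, left 1 to c3 — 7 moves in all.
Check: order respected (1 at step 3, 2 at step 5).

a2 a1 b1 c1 d1 d2 d3 c3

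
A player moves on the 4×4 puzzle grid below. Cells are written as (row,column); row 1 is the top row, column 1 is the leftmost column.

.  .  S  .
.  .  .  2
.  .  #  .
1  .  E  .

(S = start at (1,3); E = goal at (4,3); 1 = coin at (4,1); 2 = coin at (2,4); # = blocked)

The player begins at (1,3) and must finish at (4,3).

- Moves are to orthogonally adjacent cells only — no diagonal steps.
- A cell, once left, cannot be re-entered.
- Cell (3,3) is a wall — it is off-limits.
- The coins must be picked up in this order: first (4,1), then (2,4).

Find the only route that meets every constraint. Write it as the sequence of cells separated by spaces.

(1,3) (1,2) (1,1) (2,1) (3,1) (4,1) (4,2) (3,2) (2,2) (2,3) (2,4) (3,4) (4,4) (4,3)

The waypoints must appear in the order (4,1), (2,4), with no cell reused.
Route from (1,3): 2× left (reaching (1,1)), 3× down (reaching (4,1)), right to (4,2), 2× up (reaching (2,2)), 2× right (reaching (2,4)), 2× down (reaching (4,4)), left to (4,3) — 13 moves in all.
Check: order respected (1 at step 5, 2 at step 10).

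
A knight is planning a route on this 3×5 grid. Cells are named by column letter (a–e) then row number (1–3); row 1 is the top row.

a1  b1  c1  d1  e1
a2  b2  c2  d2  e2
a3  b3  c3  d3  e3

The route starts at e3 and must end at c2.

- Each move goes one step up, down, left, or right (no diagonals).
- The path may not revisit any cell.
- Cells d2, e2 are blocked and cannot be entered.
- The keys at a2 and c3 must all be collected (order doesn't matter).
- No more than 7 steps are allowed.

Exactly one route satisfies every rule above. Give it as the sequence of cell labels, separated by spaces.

e3 d3 c3 b3 a3 a2 b2 c2

The budget equals the shortest possible length, so every move has to be on a shortest route through the required cells.
Route from e3: 4× left (reaching a3), up to a2, 2× right (reaching c2) — 7 moves in all.
Check: all required cells visited; 7 ≤ 7 moves.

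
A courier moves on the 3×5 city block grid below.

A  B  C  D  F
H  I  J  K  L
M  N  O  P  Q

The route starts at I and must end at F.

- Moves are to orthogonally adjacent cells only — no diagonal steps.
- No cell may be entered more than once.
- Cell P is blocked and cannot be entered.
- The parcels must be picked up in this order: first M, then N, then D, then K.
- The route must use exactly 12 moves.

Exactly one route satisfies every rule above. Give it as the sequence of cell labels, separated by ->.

The waypoints must appear in the order M, N, D, K, with no cell reused.
Route from I: up to B, left to A, 2× down (reaching M), 2× right (reaching O), 2× up (reaching C), right to D, down to K, right to L, up to F — 12 moves in all.
Check: order respected (M at step 4, N at step 5, D at step 9, K at step 10); 12 moves as required.

I -> B -> A -> H -> M -> N -> O -> J -> C -> D -> K -> L -> F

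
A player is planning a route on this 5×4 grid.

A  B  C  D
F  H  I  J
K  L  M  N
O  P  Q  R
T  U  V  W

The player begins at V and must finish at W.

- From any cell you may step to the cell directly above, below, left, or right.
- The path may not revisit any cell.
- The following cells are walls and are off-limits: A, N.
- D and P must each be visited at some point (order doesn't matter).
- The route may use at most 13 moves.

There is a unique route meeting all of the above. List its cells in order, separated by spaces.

The 13-move cap with required stops at D, P leaves no slack for detours.
Route from V: left 1 to U, up 4 to B, right 2 to D, down 1 to J, left 1 to I, down 2 to Q, right 1 to R, down 1 to W — 13 moves in all.
Check: all required cells visited; 13 ≤ 13 moves.

V U P L H B C D J I M Q R W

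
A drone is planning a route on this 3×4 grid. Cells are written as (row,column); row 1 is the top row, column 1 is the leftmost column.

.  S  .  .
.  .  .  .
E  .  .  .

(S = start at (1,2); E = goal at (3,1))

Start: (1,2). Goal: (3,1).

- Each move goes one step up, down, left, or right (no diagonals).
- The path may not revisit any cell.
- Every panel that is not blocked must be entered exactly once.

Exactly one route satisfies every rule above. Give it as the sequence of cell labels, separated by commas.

(1,2), (1,1), (2,1), (2,2), (2,3), (1,3), (1,4), (2,4), (3,4), (3,3), (3,2), (3,1)

Need to visit all 12 open cells exactly once, starting at (1,2) and ending at (3,1).
Route from (1,2): left 1 to (1,1), down 1 to (2,1), right 2 to (2,3), up 1 to (1,3), right 1 to (1,4), down 2 to (3,4), left 3 to (3,1) — 11 moves in all.
Check: all 12 open cells covered.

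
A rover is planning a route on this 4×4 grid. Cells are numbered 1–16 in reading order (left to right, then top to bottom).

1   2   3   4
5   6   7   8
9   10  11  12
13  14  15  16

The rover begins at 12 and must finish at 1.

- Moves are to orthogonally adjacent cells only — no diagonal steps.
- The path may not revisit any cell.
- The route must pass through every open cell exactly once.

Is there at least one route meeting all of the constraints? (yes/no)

One route that works: 12 → 16 → 15 → 11 → 7 → 8 → 4 → 3 → 2 → 6 → 10 → 14 → 13 → 9 → 5 → 1.

yes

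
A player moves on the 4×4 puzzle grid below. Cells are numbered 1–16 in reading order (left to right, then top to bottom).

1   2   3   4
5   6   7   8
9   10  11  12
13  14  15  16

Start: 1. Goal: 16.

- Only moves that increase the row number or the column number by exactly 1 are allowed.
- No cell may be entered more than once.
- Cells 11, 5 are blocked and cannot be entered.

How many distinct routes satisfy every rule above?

A right/down-only route from 1 to 16 makes exactly 3 down-moves and 3 right-moves in some order.
With no other constraints that would be C(6,3) = 20 routes.
Subtract routes through each blocked cell (inclusion–exclusion for overlaps): − through 5: 10 − through 11: 12 + through 5&11: 6 → 4.
That gives 4 routes.

4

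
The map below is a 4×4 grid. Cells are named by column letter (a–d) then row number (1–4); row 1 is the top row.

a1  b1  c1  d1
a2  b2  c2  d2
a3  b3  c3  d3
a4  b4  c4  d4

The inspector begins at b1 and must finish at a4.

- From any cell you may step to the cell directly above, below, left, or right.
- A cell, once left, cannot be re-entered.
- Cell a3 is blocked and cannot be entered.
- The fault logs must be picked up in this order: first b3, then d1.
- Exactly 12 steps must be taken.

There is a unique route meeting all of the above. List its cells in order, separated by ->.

The waypoints must appear in the order b3, d1, with no cell reused.
Route from b1: 2× down (reaching b3), right to c3, 2× up (reaching c1), right to d1, 3× down (reaching d4), 3× left (reaching a4) — 12 moves in all.
Check: order respected (b3 at step 2, d1 at step 6); 12 moves as required.

b1 -> b2 -> b3 -> c3 -> c2 -> c1 -> d1 -> d2 -> d3 -> d4 -> c4 -> b4 -> a4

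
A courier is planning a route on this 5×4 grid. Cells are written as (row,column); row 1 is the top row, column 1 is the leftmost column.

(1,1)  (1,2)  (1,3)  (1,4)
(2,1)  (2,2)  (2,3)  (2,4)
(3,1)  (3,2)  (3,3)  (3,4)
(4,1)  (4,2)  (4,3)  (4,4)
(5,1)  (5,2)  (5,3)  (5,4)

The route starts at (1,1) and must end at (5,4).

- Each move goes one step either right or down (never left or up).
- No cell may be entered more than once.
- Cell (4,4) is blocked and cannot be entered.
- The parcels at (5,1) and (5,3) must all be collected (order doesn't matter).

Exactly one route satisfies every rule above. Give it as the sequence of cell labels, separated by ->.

Moves only go right or down, so the column and row indices never decrease.
Route from (1,1): down 4 to (5,1), right 3 to (5,4) — 7 moves in all.
Check: all required cells visited.

(1,1) -> (2,1) -> (3,1) -> (4,1) -> (5,1) -> (5,2) -> (5,3) -> (5,4)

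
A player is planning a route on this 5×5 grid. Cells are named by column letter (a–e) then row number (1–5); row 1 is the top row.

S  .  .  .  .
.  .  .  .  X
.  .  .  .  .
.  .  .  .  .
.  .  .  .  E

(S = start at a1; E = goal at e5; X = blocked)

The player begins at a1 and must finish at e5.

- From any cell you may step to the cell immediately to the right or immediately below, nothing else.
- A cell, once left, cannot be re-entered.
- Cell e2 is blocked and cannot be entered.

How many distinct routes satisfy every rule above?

A right/down-only route from a1 to e5 makes exactly 4 down-moves and 4 right-moves in some order.
With no other constraints that would be C(8,4) = 70 routes.
Subtract routes through each blocked cell (inclusion–exclusion for overlaps): − through e2: 5 → 65.
That gives 65 routes.

65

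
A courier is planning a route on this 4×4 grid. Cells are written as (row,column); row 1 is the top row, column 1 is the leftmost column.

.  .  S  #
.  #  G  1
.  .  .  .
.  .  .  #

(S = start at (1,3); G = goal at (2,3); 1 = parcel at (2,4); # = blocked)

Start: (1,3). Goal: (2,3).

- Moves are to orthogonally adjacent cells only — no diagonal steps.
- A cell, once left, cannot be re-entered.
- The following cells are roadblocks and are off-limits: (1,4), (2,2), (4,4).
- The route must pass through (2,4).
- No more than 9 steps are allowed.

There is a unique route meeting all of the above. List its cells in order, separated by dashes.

(1,3) - (1,2) - (1,1) - (2,1) - (3,1) - (3,2) - (3,3) - (3,4) - (2,4) - (2,3)

The 9-move cap with required stops at (2,4) leaves no slack for detours.
Route from (1,3): 2× left (reaching (1,1)), 2× down (reaching (3,1)), 3× right (reaching (3,4)), up to (2,4), left to (2,3) — 9 moves in all.
Check: all required cells visited; 9 ≤ 9 moves.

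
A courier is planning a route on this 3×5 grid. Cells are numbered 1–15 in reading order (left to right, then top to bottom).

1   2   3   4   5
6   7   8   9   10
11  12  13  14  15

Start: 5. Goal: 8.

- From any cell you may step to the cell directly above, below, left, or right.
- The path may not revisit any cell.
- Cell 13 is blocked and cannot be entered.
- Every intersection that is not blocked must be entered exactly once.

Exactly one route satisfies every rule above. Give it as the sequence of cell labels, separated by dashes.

Need to visit all 14 open cells exactly once, starting at 5 and ending at 8.
Route from 5: 2× down (reaching 15), left to 14, 2× up (reaching 4), 3× left (reaching 1), 2× down (reaching 11), right to 12, up to 7, right to 8 — 13 moves in all.
Check: all 14 open cells covered.

5 - 10 - 15 - 14 - 9 - 4 - 3 - 2 - 1 - 6 - 11 - 12 - 7 - 8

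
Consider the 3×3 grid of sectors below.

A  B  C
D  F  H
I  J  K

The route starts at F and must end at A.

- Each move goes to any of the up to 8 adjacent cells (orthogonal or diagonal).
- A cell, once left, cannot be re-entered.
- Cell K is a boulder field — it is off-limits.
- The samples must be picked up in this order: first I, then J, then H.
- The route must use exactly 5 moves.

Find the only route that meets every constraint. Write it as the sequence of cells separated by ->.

F -> I -> J -> H -> B -> A

The waypoints must appear in the order I, J, H, with no cell reused.
Route from F: down-left 1 to I, right 1 to J, up-right 1 to H, up-left 1 to B, left 1 to A — 5 moves in all.
Check: order respected (I at step 1, J at step 2, H at step 3); 5 moves as required.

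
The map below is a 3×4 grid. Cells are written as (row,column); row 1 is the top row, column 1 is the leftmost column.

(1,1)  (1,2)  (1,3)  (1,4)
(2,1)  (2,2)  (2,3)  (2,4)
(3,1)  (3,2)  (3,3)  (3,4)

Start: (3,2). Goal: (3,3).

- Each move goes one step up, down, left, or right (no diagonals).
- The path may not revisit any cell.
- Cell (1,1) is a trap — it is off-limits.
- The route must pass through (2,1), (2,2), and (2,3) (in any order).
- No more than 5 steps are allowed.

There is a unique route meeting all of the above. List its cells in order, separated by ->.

Any route must reach (2,1), (2,2), and (2,3) and still end at (3,3) within 5 moves, so the order of the required stops is forced.
Route from (3,2): left to (3,1), up to (2,1), 2× right (reaching (2,3)), down to (3,3) — 5 moves in all.
Check: all required cells visited; 5 ≤ 5 moves.

(3,2) -> (3,1) -> (2,1) -> (2,2) -> (2,3) -> (3,3)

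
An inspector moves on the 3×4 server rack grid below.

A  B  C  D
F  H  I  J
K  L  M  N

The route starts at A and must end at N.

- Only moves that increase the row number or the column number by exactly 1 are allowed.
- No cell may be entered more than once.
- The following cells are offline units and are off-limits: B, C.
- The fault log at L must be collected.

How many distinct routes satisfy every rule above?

2

A right/down-only route from A to N makes exactly 2 down-moves and 3 right-moves in some order.
With no other constraints that would be C(5,2) = 10 routes.
Split at L and multiply the segment counts (each segment already excludes blocked cells): A→L: 2; L→N: 1; product = 2.
That gives 2 routes.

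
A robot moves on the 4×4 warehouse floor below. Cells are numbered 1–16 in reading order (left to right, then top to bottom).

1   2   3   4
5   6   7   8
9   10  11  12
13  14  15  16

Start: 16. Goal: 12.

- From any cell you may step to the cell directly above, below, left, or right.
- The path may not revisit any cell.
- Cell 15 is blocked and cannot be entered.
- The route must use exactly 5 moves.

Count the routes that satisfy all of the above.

0

Need simple routes of exactly 5 moves from 16 to 12 (Manhattan distance 1, so 2 moves are spent on a detour and 2 undoing it).
No route satisfies every constraint, so the count is 0.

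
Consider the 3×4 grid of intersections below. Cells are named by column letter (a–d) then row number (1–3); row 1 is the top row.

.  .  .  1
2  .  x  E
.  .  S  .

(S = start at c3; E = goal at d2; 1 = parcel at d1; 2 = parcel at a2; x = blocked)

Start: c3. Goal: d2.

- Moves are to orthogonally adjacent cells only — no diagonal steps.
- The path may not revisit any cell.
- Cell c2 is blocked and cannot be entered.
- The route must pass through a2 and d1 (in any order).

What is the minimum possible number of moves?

Any route passes through a2 and d1 in some order between c3 and d2. Summing Manhattan distances along each leg and taking the cheapest ordering (c3 → a2 → d1 → d2) gives a lower bound of 3 + 4 + 1 = 8 moves.
A route of 8 moves achieves this: c3 → b3 → b2 → a2 → a1 → b1 → c1 → d1 → d2.
Since 8 matches the lower bound, it is optimal.

8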